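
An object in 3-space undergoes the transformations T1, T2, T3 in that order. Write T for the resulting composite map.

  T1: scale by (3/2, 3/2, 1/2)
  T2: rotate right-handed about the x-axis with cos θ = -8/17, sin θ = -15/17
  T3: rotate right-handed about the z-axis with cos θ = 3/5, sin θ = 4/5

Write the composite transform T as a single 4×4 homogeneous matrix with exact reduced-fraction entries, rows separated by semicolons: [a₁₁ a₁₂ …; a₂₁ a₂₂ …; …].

T = [9/10 48/85 -6/17 0; 6/5 -36/85 9/34 0; 0 -45/34 -4/17 0; 0 0 0 1]

T1 = [3/2 0 0 0; 0 3/2 0 0; 0 0 1/2 0; 0 0 0 1]
T2·T1 = [3/2 0 0 0; 0 -12/17 15/34 0; 0 -45/34 -4/17 0; 0 0 0 1]
T3·…·T1 = [9/10 48/85 -6/17 0; 6/5 -36/85 9/34 0; 0 -45/34 -4/17 0; 0 0 0 1]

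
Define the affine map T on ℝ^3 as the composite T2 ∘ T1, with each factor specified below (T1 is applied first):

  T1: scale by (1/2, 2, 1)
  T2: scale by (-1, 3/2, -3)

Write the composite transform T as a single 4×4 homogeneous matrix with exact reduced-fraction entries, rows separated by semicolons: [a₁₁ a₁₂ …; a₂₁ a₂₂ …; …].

T1 = [1/2 0 0 0; 0 2 0 0; 0 0 1 0; 0 0 0 1]
T2·T1 = [-1/2 0 0 0; 0 3 0 0; 0 0 -3 0; 0 0 0 1]

T = [-1/2 0 0 0; 0 3 0 0; 0 0 -3 0; 0 0 0 1]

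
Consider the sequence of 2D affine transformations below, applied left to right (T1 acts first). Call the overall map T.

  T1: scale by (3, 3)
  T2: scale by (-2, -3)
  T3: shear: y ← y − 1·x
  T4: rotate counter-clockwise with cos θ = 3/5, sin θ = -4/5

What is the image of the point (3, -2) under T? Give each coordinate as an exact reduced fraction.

T1 scale by (3, 3): (3, -2) → (9, -6)
T2 scale by (-2, -3): (9, -6) → (-18, 18)
T3 shear: y ← y − 1·x: (-18, 18) → (-18, 36)
T4 rotate counter-clockwise with cos θ = 3/5, sin θ = -4/5: (-18, 36) → (18, 36)

T(p) = (18, 36)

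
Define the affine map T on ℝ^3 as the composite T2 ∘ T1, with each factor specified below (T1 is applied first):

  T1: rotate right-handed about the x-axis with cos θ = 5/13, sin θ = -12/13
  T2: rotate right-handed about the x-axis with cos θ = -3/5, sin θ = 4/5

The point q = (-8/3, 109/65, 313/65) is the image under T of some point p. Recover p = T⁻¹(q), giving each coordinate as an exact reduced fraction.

T1 = [1 0 0 0; 0 5/13 12/13 0; 0 -12/13 5/13 0; 0 0 0 1]
T2·T1 = [1 0 0 0; 0 33/65 -56/65 0; 0 56/65 33/65 0; 0 0 0 1]
det M = 1; M⁻¹ = [1 0 0 0; 0 33/65 56/65 0; 0 -56/65 33/65 0; 0 0 0 1]
M⁻¹ · (-8/3, 109/65, 313/65)ᵀ = (-8/3, 5, 1)ᵀ

p = (-8/3, 5, 1)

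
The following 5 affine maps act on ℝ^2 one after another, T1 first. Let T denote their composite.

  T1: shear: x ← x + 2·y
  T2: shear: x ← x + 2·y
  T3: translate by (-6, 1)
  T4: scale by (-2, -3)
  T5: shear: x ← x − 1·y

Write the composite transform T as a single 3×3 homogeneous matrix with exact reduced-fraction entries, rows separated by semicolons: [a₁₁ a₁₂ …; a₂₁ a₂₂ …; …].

T = [-2 -5 15; 0 -3 -3; 0 0 1]

T1 = [1 2 0; 0 1 0; 0 0 1]
T2·T1 = [1 4 0; 0 1 0; 0 0 1]
T3·…·T1 = [1 4 -6; 0 1 1; 0 0 1]
T4·…·T1 = [-2 -8 12; 0 -3 -3; 0 0 1]
T5·…·T1 = [-2 -5 15; 0 -3 -3; 0 0 1]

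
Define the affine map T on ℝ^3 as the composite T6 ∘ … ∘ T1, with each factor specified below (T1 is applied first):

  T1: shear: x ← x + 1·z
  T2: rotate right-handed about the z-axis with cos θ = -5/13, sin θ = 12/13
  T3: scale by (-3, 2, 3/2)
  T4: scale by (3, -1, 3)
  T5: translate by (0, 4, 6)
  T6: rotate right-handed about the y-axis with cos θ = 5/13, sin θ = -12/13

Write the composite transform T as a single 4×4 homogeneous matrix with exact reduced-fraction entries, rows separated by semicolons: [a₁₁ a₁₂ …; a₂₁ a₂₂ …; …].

T1 = [1 0 1 0; 0 1 0 0; 0 0 1 0; 0 0 0 1]
T2·T1 = [-5/13 -12/13 -5/13 0; 12/13 -5/13 12/13 0; 0 0 1 0; 0 0 0 1]
T3·…·T1 = [15/13 36/13 15/13 0; 24/13 -10/13 24/13 0; 0 0 3/2 0; 0 0 0 1]
T4·…·T1 = [45/13 108/13 45/13 0; -24/13 10/13 -24/13 0; 0 0 9/2 0; 0 0 0 1]
T5·…·T1 = [45/13 108/13 45/13 0; -24/13 10/13 -24/13 4; 0 0 9/2 6; 0 0 0 1]
T6·…·T1 = [225/169 540/169 -477/169 -72/13; -24/13 10/13 -24/13 4; 540/169 1296/169 1665/338 30/13; 0 0 0 1]

T = [225/169 540/169 -477/169 -72/13; -24/13 10/13 -24/13 4; 540/169 1296/169 1665/338 30/13; 0 0 0 1]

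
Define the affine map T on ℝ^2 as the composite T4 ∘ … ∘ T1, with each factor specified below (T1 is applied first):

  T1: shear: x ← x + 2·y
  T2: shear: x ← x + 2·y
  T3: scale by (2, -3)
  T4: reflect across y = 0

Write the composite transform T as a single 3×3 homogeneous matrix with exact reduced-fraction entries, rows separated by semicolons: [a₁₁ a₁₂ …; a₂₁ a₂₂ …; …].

T = [2 8 0; 0 3 0; 0 0 1]

T1 = [1 2 0; 0 1 0; 0 0 1]
T2·T1 = [1 4 0; 0 1 0; 0 0 1]
T3·…·T1 = [2 8 0; 0 -3 0; 0 0 1]
T4·…·T1 = [2 8 0; 0 3 0; 0 0 1]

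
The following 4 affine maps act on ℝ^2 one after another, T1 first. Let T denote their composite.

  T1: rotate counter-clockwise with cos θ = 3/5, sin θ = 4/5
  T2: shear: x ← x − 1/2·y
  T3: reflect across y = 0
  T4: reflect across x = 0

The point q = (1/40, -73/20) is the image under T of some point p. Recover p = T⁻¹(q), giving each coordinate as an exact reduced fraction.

p = (4, 3/4)

T1 = [3/5 -4/5 0; 4/5 3/5 0; 0 0 1]
T2·T1 = [1/5 -11/10 0; 4/5 3/5 0; 0 0 1]
T3·…·T1 = [1/5 -11/10 0; -4/5 -3/5 0; 0 0 1]
T4·…·T1 = [-1/5 11/10 0; -4/5 -3/5 0; 0 0 1]
det M = 1; M⁻¹ = [-3/5 -11/10 0; 4/5 -1/5 0; 0 0 1]
M⁻¹ · (1/40, -73/20)ᵀ = (4, 3/4)ᵀ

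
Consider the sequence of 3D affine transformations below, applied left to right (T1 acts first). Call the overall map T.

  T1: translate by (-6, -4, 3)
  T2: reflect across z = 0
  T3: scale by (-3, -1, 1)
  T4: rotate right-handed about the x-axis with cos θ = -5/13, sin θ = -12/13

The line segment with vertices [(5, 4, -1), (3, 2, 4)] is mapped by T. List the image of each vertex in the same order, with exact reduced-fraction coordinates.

T1 translate by (-6, -4, 3): (5, 4, -1) → (-1, 0, 2); (3, 2, 4) → (-3, -2, 7)
T2 reflect across z = 0: (-1, 0, 2) → (-1, 0, -2); (-3, -2, 7) → (-3, -2, -7)
T3 scale by (-3, -1, 1): (-1, 0, -2) → (3, 0, -2); (-3, -2, -7) → (9, 2, -7)
T4 rotate right-handed about the x-axis with cos θ = -5/13, sin θ = -12/13: (3, 0, -2) → (3, -24/13, 10/13); (9, 2, -7) → (9, -94/13, 11/13)

image vertices: (3, -24/13, 10/13), (9, -94/13, 11/13)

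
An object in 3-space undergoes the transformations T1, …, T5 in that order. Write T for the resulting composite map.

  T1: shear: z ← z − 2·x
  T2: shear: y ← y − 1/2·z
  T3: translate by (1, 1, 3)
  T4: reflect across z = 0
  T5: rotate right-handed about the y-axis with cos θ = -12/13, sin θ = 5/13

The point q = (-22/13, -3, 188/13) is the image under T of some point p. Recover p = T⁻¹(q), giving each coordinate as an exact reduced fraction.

T1 = [1 0 0 0; 0 1 0 0; -2 0 1 0; 0 0 0 1]
T2·T1 = [1 0 0 0; 1 1 -1/2 0; -2 0 1 0; 0 0 0 1]
T3·…·T1 = [1 0 0 1; 1 1 -1/2 1; -2 0 1 3; 0 0 0 1]
T4·…·T1 = [1 0 0 1; 1 1 -1/2 1; 2 0 -1 -3; 0 0 0 1]
T5·…·T1 = [-2/13 0 -5/13 -27/13; 1 1 -1/2 1; -29/13 0 12/13 31/13; 0 0 0 1]
det M = -1; M⁻¹ = [-12/13 0 -5/13 -1; -5/26 1 6/13 -5/2; -29/13 0 2/13 -5; 0 0 0 1]
M⁻¹ · (-22/13, -3, 188/13)ᵀ = (-5, 3/2, 1)ᵀ

p = (-5, 3/2, 1)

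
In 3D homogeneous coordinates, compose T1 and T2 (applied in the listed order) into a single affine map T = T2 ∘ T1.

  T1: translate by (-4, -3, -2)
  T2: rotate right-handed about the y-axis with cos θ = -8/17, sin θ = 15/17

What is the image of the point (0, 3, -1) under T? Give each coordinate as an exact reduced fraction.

T(p) = (-13/17, 0, 84/17)

T1 translate by (-4, -3, -2): (0, 3, -1) → (-4, 0, -3)
T2 rotate right-handed about the y-axis with cos θ = -8/17, sin θ = 15/17: (-4, 0, -3) → (-13/17, 0, 84/17)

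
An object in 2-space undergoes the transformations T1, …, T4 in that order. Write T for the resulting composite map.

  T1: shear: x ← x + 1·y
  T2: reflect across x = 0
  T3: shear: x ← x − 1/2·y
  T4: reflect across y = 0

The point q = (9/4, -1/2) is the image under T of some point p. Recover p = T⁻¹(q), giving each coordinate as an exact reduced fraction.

p = (-3, 1/2)

T1 = [1 1 0; 0 1 0; 0 0 1]
T2·T1 = [-1 -1 0; 0 1 0; 0 0 1]
T3·…·T1 = [-1 -3/2 0; 0 1 0; 0 0 1]
T4·…·T1 = [-1 -3/2 0; 0 -1 0; 0 0 1]
det M = 1; M⁻¹ = [-1 3/2 0; 0 -1 0; 0 0 1]
M⁻¹ · (9/4, -1/2)ᵀ = (-3, 1/2)ᵀ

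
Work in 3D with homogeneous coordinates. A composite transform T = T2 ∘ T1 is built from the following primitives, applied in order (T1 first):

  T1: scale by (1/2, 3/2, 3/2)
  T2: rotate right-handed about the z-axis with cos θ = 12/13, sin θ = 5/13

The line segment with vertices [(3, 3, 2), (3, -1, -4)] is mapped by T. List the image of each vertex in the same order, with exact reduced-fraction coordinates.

image vertices: (-9/26, 123/26, 3), (51/26, -21/26, -6)

T1 scale by (1/2, 3/2, 3/2): (3, 3, 2) → (3/2, 9/2, 3); (3, -1, -4) → (3/2, -3/2, -6)
T2 rotate right-handed about the z-axis with cos θ = 12/13, sin θ = 5/13: (3/2, 9/2, 3) → (-9/26, 123/26, 3); (3/2, -3/2, -6) → (51/26, -21/26, -6)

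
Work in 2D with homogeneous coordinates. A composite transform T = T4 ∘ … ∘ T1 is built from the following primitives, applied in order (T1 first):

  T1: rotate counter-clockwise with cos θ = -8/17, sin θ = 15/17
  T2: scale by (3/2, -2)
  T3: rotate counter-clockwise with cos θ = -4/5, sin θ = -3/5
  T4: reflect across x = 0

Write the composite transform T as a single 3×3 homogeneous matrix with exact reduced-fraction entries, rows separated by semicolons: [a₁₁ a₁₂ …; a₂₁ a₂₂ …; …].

T1 = [-8/17 -15/17 0; 15/17 -8/17 0; 0 0 1]
T2·T1 = [-12/17 -45/34 0; -30/17 16/17 0; 0 0 1]
T3·…·T1 = [-42/85 138/85 0; 156/85 7/170 0; 0 0 1]
T4·…·T1 = [42/85 -138/85 0; 156/85 7/170 0; 0 0 1]

T = [42/85 -138/85 0; 156/85 7/170 0; 0 0 1]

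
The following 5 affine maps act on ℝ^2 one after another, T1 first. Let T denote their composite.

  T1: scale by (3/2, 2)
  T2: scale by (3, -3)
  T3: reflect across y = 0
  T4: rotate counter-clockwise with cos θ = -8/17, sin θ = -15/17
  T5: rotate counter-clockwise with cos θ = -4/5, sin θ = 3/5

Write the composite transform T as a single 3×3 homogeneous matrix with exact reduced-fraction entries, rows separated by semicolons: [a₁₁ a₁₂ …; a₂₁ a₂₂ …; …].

T = [693/170 -216/85 0; 162/85 462/85 0; 0 0 1]

T1 = [3/2 0 0; 0 2 0; 0 0 1]
T2·T1 = [9/2 0 0; 0 -6 0; 0 0 1]
T3·…·T1 = [9/2 0 0; 0 6 0; 0 0 1]
T4·…·T1 = [-36/17 90/17 0; -135/34 -48/17 0; 0 0 1]
T5·…·T1 = [693/170 -216/85 0; 162/85 462/85 0; 0 0 1]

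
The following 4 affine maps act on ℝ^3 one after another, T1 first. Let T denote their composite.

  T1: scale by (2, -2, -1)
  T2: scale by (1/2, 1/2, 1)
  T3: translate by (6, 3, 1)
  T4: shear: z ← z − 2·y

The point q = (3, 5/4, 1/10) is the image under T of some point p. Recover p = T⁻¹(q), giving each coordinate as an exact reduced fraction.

T1 = [2 0 0 0; 0 -2 0 0; 0 0 -1 0; 0 0 0 1]
T2·T1 = [1 0 0 0; 0 -1 0 0; 0 0 -1 0; 0 0 0 1]
T3·…·T1 = [1 0 0 6; 0 -1 0 3; 0 0 -1 1; 0 0 0 1]
T4·…·T1 = [1 0 0 6; 0 -1 0 3; 0 2 -1 -5; 0 0 0 1]
det M = 1; M⁻¹ = [1 0 0 -6; 0 -1 0 3; 0 -2 -1 1; 0 0 0 1]
M⁻¹ · (3, 5/4, 1/10)ᵀ = (-3, 7/4, -8/5)ᵀ

p = (-3, 7/4, -8/5)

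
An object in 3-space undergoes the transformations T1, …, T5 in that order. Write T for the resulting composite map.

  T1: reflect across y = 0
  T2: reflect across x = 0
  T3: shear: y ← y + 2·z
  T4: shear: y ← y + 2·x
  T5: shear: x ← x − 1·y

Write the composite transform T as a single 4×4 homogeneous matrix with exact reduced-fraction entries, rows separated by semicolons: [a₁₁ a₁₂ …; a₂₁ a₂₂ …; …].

T1 = [1 0 0 0; 0 -1 0 0; 0 0 1 0; 0 0 0 1]
T2·T1 = [-1 0 0 0; 0 -1 0 0; 0 0 1 0; 0 0 0 1]
T3·…·T1 = [-1 0 0 0; 0 -1 2 0; 0 0 1 0; 0 0 0 1]
T4·…·T1 = [-1 0 0 0; -2 -1 2 0; 0 0 1 0; 0 0 0 1]
T5·…·T1 = [1 1 -2 0; -2 -1 2 0; 0 0 1 0; 0 0 0 1]

T = [1 1 -2 0; -2 -1 2 0; 0 0 1 0; 0 0 0 1]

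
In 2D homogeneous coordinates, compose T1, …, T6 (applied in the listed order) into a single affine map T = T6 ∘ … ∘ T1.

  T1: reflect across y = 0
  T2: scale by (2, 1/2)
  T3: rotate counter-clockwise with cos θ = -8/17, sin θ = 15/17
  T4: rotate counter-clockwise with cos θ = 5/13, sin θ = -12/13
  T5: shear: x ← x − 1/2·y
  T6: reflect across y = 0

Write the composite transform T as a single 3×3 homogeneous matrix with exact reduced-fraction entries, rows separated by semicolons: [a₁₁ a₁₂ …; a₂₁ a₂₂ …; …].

T = [109/221 241/442 0; -342/221 70/221 0; 0 0 1]

T1 = [1 0 0; 0 -1 0; 0 0 1]
T2·T1 = [2 0 0; 0 -1/2 0; 0 0 1]
T3·…·T1 = [-16/17 15/34 0; 30/17 4/17 0; 0 0 1]
T4·…·T1 = [280/221 171/442 0; 342/221 -70/221 0; 0 0 1]
T5·…·T1 = [109/221 241/442 0; 342/221 -70/221 0; 0 0 1]
T6·…·T1 = [109/221 241/442 0; -342/221 70/221 0; 0 0 1]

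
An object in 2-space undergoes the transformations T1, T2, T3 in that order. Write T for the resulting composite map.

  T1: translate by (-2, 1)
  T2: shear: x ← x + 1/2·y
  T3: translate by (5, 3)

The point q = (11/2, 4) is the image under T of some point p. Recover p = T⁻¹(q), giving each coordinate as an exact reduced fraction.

T1 = [1 0 -2; 0 1 1; 0 0 1]
T2·T1 = [1 1/2 -3/2; 0 1 1; 0 0 1]
T3·…·T1 = [1 1/2 7/2; 0 1 4; 0 0 1]
det M = 1; M⁻¹ = [1 -1/2 -3/2; 0 1 -4; 0 0 1]
M⁻¹ · (11/2, 4)ᵀ = (2, 0)ᵀ

p = (2, 0)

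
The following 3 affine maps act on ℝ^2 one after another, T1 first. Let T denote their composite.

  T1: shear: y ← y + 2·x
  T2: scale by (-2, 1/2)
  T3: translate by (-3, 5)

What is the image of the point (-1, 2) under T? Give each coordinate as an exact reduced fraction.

T(p) = (-1, 5)

T1 shear: y ← y + 2·x: (-1, 2) → (-1, 0)
T2 scale by (-2, 1/2): (-1, 0) → (2, 0)
T3 translate by (-3, 5): (2, 0) → (-1, 5)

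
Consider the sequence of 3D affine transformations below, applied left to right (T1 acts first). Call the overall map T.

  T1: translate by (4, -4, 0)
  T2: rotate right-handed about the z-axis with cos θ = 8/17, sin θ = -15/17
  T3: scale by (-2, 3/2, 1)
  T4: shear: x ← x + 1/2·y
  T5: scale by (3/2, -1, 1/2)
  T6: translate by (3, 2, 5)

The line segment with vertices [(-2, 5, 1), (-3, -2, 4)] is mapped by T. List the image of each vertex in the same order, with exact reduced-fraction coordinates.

image vertices: (-267/68, 67/17, 11/2), (1809/136, 257/34, 7)

T1 translate by (4, -4, 0): (-2, 5, 1) → (2, 1, 1); (-3, -2, 4) → (1, -6, 4)
T2 rotate right-handed about the z-axis with cos θ = 8/17, sin θ = -15/17: (2, 1, 1) → (31/17, -22/17, 1); (1, -6, 4) → (-82/17, -63/17, 4)
T3 scale by (-2, 3/2, 1): (31/17, -22/17, 1) → (-62/17, -33/17, 1); (-82/17, -63/17, 4) → (164/17, -189/34, 4)
T4 shear: x ← x + 1/2·y: (-62/17, -33/17, 1) → (-157/34, -33/17, 1); (164/17, -189/34, 4) → (467/68, -189/34, 4)
T5 scale by (3/2, -1, 1/2): (-157/34, -33/17, 1) → (-471/68, 33/17, 1/2); (467/68, -189/34, 4) → (1401/136, 189/34, 2)
T6 translate by (3, 2, 5): (-471/68, 33/17, 1/2) → (-267/68, 67/17, 11/2); (1401/136, 189/34, 2) → (1809/136, 257/34, 7)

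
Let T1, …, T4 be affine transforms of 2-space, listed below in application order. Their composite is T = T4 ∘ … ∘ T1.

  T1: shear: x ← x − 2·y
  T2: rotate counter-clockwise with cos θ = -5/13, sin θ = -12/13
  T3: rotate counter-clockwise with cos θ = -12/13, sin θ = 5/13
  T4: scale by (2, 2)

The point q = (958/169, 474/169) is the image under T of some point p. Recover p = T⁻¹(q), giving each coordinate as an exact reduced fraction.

p = (1, -1)

T1 = [1 -2 0; 0 1 0; 0 0 1]
T2·T1 = [-5/13 22/13 0; -12/13 19/13 0; 0 0 1]
T3·…·T1 = [120/169 -359/169 0; 119/169 -118/169 0; 0 0 1]
T4·…·T1 = [240/169 -718/169 0; 238/169 -236/169 0; 0 0 1]
det M = 4; M⁻¹ = [-59/169 359/338 0; -119/338 60/169 0; 0 0 1]
M⁻¹ · (958/169, 474/169)ᵀ = (1, -1)ᵀ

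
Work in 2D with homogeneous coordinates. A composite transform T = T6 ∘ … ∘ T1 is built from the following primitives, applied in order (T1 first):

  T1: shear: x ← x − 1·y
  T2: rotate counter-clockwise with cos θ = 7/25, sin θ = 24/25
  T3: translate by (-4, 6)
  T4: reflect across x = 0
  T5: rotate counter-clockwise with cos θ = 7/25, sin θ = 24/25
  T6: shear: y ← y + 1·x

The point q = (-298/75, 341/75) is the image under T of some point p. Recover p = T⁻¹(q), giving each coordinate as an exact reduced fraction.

p = (7/3, 3)

T1 = [1 -1 0; 0 1 0; 0 0 1]
T2·T1 = [7/25 -31/25 0; 24/25 -17/25 0; 0 0 1]
T3·…·T1 = [7/25 -31/25 -4; 24/25 -17/25 6; 0 0 1]
T4·…·T1 = [-7/25 31/25 4; 24/25 -17/25 6; 0 0 1]
T5·…·T1 = [-1 1 -116/25; 0 1 138/25; 0 0 1]
T6·…·T1 = [-1 1 -116/25; -1 2 22/25; 0 0 1]
det M = -1; M⁻¹ = [-2 1 -254/25; -1 1 -138/25; 0 0 1]
M⁻¹ · (-298/75, 341/75)ᵀ = (7/3, 3)ᵀ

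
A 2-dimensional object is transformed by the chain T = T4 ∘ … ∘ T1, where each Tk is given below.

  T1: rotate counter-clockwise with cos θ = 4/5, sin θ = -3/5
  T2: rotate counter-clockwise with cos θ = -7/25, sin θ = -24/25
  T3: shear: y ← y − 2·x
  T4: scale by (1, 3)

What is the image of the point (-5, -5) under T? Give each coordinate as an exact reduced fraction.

T1 rotate counter-clockwise with cos θ = 4/5, sin θ = -3/5: (-5, -5) → (-7, -1)
T2 rotate counter-clockwise with cos θ = -7/25, sin θ = -24/25: (-7, -1) → (1, 7)
T3 shear: y ← y − 2·x: (1, 7) → (1, 5)
T4 scale by (1, 3): (1, 5) → (1, 15)

T(p) = (1, 15)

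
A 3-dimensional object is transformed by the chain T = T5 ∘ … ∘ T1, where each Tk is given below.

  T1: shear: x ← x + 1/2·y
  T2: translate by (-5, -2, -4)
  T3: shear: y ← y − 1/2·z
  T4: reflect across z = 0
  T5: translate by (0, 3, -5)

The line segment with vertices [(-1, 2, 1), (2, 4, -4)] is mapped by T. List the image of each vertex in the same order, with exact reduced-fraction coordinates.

T1 shear: x ← x + 1/2·y: (-1, 2, 1) → (0, 2, 1); (2, 4, -4) → (4, 4, -4)
T2 translate by (-5, -2, -4): (0, 2, 1) → (-5, 0, -3); (4, 4, -4) → (-1, 2, -8)
T3 shear: y ← y − 1/2·z: (-5, 0, -3) → (-5, 3/2, -3); (-1, 2, -8) → (-1, 6, -8)
T4 reflect across z = 0: (-5, 3/2, -3) → (-5, 3/2, 3); (-1, 6, -8) → (-1, 6, 8)
T5 translate by (0, 3, -5): (-5, 3/2, 3) → (-5, 9/2, -2); (-1, 6, 8) → (-1, 9, 3)

image vertices: (-5, 9/2, -2), (-1, 9, 3)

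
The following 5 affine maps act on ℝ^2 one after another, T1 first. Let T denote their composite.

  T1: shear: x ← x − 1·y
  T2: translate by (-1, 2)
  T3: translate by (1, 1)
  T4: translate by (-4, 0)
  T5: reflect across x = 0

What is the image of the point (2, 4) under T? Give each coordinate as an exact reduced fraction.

T(p) = (6, 7)

T1 shear: x ← x − 1·y: (2, 4) → (-2, 4)
T2 translate by (-1, 2): (-2, 4) → (-3, 6)
T3 translate by (1, 1): (-3, 6) → (-2, 7)
T4 translate by (-4, 0): (-2, 7) → (-6, 7)
T5 reflect across x = 0: (-6, 7) → (6, 7)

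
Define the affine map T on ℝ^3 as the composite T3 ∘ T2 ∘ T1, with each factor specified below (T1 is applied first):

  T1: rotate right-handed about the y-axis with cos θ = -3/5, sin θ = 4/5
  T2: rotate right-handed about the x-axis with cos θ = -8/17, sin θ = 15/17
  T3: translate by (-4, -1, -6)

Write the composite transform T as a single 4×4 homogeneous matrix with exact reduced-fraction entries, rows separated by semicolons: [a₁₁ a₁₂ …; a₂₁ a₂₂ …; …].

T1 = [-3/5 0 4/5 0; 0 1 0 0; -4/5 0 -3/5 0; 0 0 0 1]
T2·T1 = [-3/5 0 4/5 0; 12/17 -8/17 9/17 0; 32/85 15/17 24/85 0; 0 0 0 1]
T3·…·T1 = [-3/5 0 4/5 -4; 12/17 -8/17 9/17 -1; 32/85 15/17 24/85 -6; 0 0 0 1]

T = [-3/5 0 4/5 -4; 12/17 -8/17 9/17 -1; 32/85 15/17 24/85 -6; 0 0 0 1]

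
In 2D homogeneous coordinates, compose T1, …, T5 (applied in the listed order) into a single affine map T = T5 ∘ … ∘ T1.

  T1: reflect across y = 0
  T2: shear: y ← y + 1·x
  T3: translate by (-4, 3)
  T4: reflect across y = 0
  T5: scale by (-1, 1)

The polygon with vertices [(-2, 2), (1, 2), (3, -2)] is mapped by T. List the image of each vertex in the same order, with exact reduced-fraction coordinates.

T1 reflect across y = 0: (-2, 2) → (-2, -2); (1, 2) → (1, -2); (3, -2) → (3, 2)
T2 shear: y ← y + 1·x: (-2, -2) → (-2, -4); (1, -2) → (1, -1); (3, 2) → (3, 5)
T3 translate by (-4, 3): (-2, -4) → (-6, -1); (1, -1) → (-3, 2); (3, 5) → (-1, 8)
T4 reflect across y = 0: (-6, -1) → (-6, 1); (-3, 2) → (-3, -2); (-1, 8) → (-1, -8)
T5 scale by (-1, 1): (-6, 1) → (6, 1); (-3, -2) → (3, -2); (-1, -8) → (1, -8)

image vertices: (6, 1), (3, -2), (1, -8)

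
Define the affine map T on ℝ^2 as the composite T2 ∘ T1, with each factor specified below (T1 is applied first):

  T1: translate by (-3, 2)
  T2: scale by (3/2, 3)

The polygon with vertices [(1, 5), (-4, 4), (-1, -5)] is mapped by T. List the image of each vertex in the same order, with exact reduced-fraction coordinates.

T1 translate by (-3, 2): (1, 5) → (-2, 7); (-4, 4) → (-7, 6); (-1, -5) → (-4, -3)
T2 scale by (3/2, 3): (-2, 7) → (-3, 21); (-7, 6) → (-21/2, 18); (-4, -3) → (-6, -9)

image vertices: (-3, 21), (-21/2, 18), (-6, -9)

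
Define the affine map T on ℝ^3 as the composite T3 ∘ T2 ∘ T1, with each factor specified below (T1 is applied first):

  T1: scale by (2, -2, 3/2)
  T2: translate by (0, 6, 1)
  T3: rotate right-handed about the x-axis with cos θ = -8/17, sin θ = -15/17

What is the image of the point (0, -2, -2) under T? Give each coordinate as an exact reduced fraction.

T1 scale by (2, -2, 3/2): (0, -2, -2) → (0, 4, -3)
T2 translate by (0, 6, 1): (0, 4, -3) → (0, 10, -2)
T3 rotate right-handed about the x-axis with cos θ = -8/17, sin θ = -15/17: (0, 10, -2) → (0, -110/17, -134/17)

T(p) = (0, -110/17, -134/17)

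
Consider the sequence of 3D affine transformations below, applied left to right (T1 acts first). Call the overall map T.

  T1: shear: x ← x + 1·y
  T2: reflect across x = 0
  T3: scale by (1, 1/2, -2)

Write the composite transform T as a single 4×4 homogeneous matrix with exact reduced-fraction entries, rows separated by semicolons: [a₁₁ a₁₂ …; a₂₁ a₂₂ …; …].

T = [-1 -1 0 0; 0 1/2 0 0; 0 0 -2 0; 0 0 0 1]

T1 = [1 1 0 0; 0 1 0 0; 0 0 1 0; 0 0 0 1]
T2·T1 = [-1 -1 0 0; 0 1 0 0; 0 0 1 0; 0 0 0 1]
T3·…·T1 = [-1 -1 0 0; 0 1/2 0 0; 0 0 -2 0; 0 0 0 1]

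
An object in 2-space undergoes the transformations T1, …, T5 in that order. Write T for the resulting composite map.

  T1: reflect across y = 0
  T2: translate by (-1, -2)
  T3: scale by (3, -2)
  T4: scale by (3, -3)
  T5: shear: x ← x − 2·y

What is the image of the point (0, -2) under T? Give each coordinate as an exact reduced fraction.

T(p) = (-9, 0)

T1 reflect across y = 0: (0, -2) → (0, 2)
T2 translate by (-1, -2): (0, 2) → (-1, 0)
T3 scale by (3, -2): (-1, 0) → (-3, 0)
T4 scale by (3, -3): (-3, 0) → (-9, 0)
T5 shear: x ← x − 2·y: (-9, 0) → (-9, 0)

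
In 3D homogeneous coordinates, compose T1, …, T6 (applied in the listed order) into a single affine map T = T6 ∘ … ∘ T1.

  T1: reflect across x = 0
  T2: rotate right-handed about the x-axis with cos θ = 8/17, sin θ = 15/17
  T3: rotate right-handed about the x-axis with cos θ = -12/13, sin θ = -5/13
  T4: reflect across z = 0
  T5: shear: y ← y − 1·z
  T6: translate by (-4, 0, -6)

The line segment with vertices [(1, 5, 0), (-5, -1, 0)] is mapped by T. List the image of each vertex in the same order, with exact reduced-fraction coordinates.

image vertices: (-5, -1205/221, -226/221), (1, 241/221, -1546/221)

T1 reflect across x = 0: (1, 5, 0) → (-1, 5, 0); (-5, -1, 0) → (5, -1, 0)
T2 rotate right-handed about the x-axis with cos θ = 8/17, sin θ = 15/17: (-1, 5, 0) → (-1, 40/17, 75/17); (5, -1, 0) → (5, -8/17, -15/17)
T3 rotate right-handed about the x-axis with cos θ = -12/13, sin θ = -5/13: (-1, 40/17, 75/17) → (-1, -105/221, -1100/221); (5, -8/17, -15/17) → (5, 21/221, 220/221)
T4 reflect across z = 0: (-1, -105/221, -1100/221) → (-1, -105/221, 1100/221); (5, 21/221, 220/221) → (5, 21/221, -220/221)
T5 shear: y ← y − 1·z: (-1, -105/221, 1100/221) → (-1, -1205/221, 1100/221); (5, 21/221, -220/221) → (5, 241/221, -220/221)
T6 translate by (-4, 0, -6): (-1, -1205/221, 1100/221) → (-5, -1205/221, -226/221); (5, 241/221, -220/221) → (1, 241/221, -1546/221)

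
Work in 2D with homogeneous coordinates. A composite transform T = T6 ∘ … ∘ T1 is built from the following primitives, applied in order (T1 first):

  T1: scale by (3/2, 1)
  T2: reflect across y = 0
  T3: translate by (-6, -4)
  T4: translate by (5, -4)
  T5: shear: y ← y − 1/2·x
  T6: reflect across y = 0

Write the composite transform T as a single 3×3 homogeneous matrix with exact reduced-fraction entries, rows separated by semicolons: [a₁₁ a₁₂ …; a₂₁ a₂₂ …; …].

T1 = [3/2 0 0; 0 1 0; 0 0 1]
T2·T1 = [3/2 0 0; 0 -1 0; 0 0 1]
T3·…·T1 = [3/2 0 -6; 0 -1 -4; 0 0 1]
T4·…·T1 = [3/2 0 -1; 0 -1 -8; 0 0 1]
T5·…·T1 = [3/2 0 -1; -3/4 -1 -15/2; 0 0 1]
T6·…·T1 = [3/2 0 -1; 3/4 1 15/2; 0 0 1]

T = [3/2 0 -1; 3/4 1 15/2; 0 0 1]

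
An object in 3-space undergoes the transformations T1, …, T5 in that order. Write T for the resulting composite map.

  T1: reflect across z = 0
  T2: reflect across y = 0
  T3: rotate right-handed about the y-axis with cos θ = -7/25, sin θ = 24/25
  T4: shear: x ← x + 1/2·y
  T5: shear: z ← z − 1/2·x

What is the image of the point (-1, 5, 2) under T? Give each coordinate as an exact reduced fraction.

T1 reflect across z = 0: (-1, 5, 2) → (-1, 5, -2)
T2 reflect across y = 0: (-1, 5, -2) → (-1, -5, -2)
T3 rotate right-handed about the y-axis with cos θ = -7/25, sin θ = 24/25: (-1, -5, -2) → (-41/25, -5, 38/25)
T4 shear: x ← x + 1/2·y: (-41/25, -5, 38/25) → (-207/50, -5, 38/25)
T5 shear: z ← z − 1/2·x: (-207/50, -5, 38/25) → (-207/50, -5, 359/100)

T(p) = (-207/50, -5, 359/100)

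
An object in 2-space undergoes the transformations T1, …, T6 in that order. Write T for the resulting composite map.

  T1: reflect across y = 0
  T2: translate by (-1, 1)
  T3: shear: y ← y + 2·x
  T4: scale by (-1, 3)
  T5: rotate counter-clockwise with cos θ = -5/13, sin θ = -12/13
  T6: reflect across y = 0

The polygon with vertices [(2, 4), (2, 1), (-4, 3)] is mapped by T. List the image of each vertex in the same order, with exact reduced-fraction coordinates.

image vertices: (-31/13, -27/13), (77/13, 18/13), (-457/13, -120/13)

T1 reflect across y = 0: (2, 4) → (2, -4); (2, 1) → (2, -1); (-4, 3) → (-4, -3)
T2 translate by (-1, 1): (2, -4) → (1, -3); (2, -1) → (1, 0); (-4, -3) → (-5, -2)
T3 shear: y ← y + 2·x: (1, -3) → (1, -1); (1, 0) → (1, 2); (-5, -2) → (-5, -12)
T4 scale by (-1, 3): (1, -1) → (-1, -3); (1, 2) → (-1, 6); (-5, -12) → (5, -36)
T5 rotate counter-clockwise with cos θ = -5/13, sin θ = -12/13: (-1, -3) → (-31/13, 27/13); (-1, 6) → (77/13, -18/13); (5, -36) → (-457/13, 120/13)
T6 reflect across y = 0: (-31/13, 27/13) → (-31/13, -27/13); (77/13, -18/13) → (77/13, 18/13); (-457/13, 120/13) → (-457/13, -120/13)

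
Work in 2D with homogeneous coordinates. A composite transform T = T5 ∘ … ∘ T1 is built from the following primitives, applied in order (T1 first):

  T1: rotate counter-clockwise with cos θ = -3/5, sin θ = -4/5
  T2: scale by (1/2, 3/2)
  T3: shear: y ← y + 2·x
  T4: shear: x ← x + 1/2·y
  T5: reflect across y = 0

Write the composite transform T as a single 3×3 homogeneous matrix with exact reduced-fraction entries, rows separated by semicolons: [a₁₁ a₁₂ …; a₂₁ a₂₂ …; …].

T1 = [-3/5 4/5 0; -4/5 -3/5 0; 0 0 1]
T2·T1 = [-3/10 2/5 0; -6/5 -9/10 0; 0 0 1]
T3·…·T1 = [-3/10 2/5 0; -9/5 -1/10 0; 0 0 1]
T4·…·T1 = [-6/5 7/20 0; -9/5 -1/10 0; 0 0 1]
T5·…·T1 = [-6/5 7/20 0; 9/5 1/10 0; 0 0 1]

T = [-6/5 7/20 0; 9/5 1/10 0; 0 0 1]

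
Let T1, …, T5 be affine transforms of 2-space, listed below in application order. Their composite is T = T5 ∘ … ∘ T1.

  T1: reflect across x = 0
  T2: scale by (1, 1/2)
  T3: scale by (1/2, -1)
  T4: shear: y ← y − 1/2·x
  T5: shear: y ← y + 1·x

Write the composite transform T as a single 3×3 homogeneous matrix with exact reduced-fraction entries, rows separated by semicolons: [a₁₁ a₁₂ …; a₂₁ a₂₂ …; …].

T = [-1/2 0 0; -1/4 -1/2 0; 0 0 1]

T1 = [-1 0 0; 0 1 0; 0 0 1]
T2·T1 = [-1 0 0; 0 1/2 0; 0 0 1]
T3·…·T1 = [-1/2 0 0; 0 -1/2 0; 0 0 1]
T4·…·T1 = [-1/2 0 0; 1/4 -1/2 0; 0 0 1]
T5·…·T1 = [-1/2 0 0; -1/4 -1/2 0; 0 0 1]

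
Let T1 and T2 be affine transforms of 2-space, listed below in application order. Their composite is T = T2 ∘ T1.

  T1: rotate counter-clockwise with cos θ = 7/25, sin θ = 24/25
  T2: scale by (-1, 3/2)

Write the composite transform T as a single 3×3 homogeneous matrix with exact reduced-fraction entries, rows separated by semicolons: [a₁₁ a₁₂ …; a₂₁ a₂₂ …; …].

T1 = [7/25 -24/25 0; 24/25 7/25 0; 0 0 1]
T2·T1 = [-7/25 24/25 0; 36/25 21/50 0; 0 0 1]

T = [-7/25 24/25 0; 36/25 21/50 0; 0 0 1]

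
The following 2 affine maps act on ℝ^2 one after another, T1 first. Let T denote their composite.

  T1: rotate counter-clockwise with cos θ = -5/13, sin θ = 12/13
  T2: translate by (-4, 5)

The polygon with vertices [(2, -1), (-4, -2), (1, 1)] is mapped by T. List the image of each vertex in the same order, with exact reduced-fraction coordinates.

T1 rotate counter-clockwise with cos θ = -5/13, sin θ = 12/13: (2, -1) → (2/13, 29/13); (-4, -2) → (44/13, -38/13); (1, 1) → (-17/13, 7/13)
T2 translate by (-4, 5): (2/13, 29/13) → (-50/13, 94/13); (44/13, -38/13) → (-8/13, 27/13); (-17/13, 7/13) → (-69/13, 72/13)

image vertices: (-50/13, 94/13), (-8/13, 27/13), (-69/13, 72/13)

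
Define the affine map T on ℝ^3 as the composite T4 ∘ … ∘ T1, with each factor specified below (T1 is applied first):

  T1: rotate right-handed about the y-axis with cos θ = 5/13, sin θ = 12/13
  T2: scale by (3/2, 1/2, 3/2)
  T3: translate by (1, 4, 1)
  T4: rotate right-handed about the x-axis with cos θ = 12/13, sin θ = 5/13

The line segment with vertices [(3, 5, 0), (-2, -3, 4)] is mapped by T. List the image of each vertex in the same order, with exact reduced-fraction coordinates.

image vertices: (71/26, 1219/169, -139/338), (70/13, -5/169, 2221/338)

T1 rotate right-handed about the y-axis with cos θ = 5/13, sin θ = 12/13: (3, 5, 0) → (15/13, 5, -36/13); (-2, -3, 4) → (38/13, -3, 44/13)
T2 scale by (3/2, 1/2, 3/2): (15/13, 5, -36/13) → (45/26, 5/2, -54/13); (38/13, -3, 44/13) → (57/13, -3/2, 66/13)
T3 translate by (1, 4, 1): (45/26, 5/2, -54/13) → (71/26, 13/2, -41/13); (57/13, -3/2, 66/13) → (70/13, 5/2, 79/13)
T4 rotate right-handed about the x-axis with cos θ = 12/13, sin θ = 5/13: (71/26, 13/2, -41/13) → (71/26, 1219/169, -139/338); (70/13, 5/2, 79/13) → (70/13, -5/169, 2221/338)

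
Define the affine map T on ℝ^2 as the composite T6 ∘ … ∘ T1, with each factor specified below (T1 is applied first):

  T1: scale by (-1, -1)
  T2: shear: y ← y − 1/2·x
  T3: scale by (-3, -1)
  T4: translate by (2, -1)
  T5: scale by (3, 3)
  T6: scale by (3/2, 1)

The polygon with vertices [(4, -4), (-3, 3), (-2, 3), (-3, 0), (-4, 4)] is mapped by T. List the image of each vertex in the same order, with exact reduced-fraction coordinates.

T1 scale by (-1, -1): (4, -4) → (-4, 4); (-3, 3) → (3, -3); (-2, 3) → (2, -3); (-3, 0) → (3, 0); (-4, 4) → (4, -4)
T2 shear: y ← y − 1/2·x: (-4, 4) → (-4, 6); (3, -3) → (3, -9/2); (2, -3) → (2, -4); (3, 0) → (3, -3/2); (4, -4) → (4, -6)
T3 scale by (-3, -1): (-4, 6) → (12, -6); (3, -9/2) → (-9, 9/2); (2, -4) → (-6, 4); (3, -3/2) → (-9, 3/2); (4, -6) → (-12, 6)
T4 translate by (2, -1): (12, -6) → (14, -7); (-9, 9/2) → (-7, 7/2); (-6, 4) → (-4, 3); (-9, 3/2) → (-7, 1/2); (-12, 6) → (-10, 5)
T5 scale by (3, 3): (14, -7) → (42, -21); (-7, 7/2) → (-21, 21/2); (-4, 3) → (-12, 9); (-7, 1/2) → (-21, 3/2); (-10, 5) → (-30, 15)
T6 scale by (3/2, 1): (42, -21) → (63, -21); (-21, 21/2) → (-63/2, 21/2); (-12, 9) → (-18, 9); (-21, 3/2) → (-63/2, 3/2); (-30, 15) → (-45, 15)

image vertices: (63, -21), (-63/2, 21/2), (-18, 9), (-63/2, 3/2), (-45, 15)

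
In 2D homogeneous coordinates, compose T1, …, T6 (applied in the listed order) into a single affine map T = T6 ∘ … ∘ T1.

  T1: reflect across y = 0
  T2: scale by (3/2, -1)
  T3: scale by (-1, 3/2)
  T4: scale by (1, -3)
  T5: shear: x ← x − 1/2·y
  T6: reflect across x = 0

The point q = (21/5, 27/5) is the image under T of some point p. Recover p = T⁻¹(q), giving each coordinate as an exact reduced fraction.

p = (1, -6/5)

T1 = [1 0 0; 0 -1 0; 0 0 1]
T2·T1 = [3/2 0 0; 0 1 0; 0 0 1]
T3·…·T1 = [-3/2 0 0; 0 3/2 0; 0 0 1]
T4·…·T1 = [-3/2 0 0; 0 -9/2 0; 0 0 1]
T5·…·T1 = [-3/2 9/4 0; 0 -9/2 0; 0 0 1]
T6·…·T1 = [3/2 -9/4 0; 0 -9/2 0; 0 0 1]
det M = -27/4; M⁻¹ = [2/3 -1/3 0; 0 -2/9 0; 0 0 1]
M⁻¹ · (21/5, 27/5)ᵀ = (1, -6/5)ᵀ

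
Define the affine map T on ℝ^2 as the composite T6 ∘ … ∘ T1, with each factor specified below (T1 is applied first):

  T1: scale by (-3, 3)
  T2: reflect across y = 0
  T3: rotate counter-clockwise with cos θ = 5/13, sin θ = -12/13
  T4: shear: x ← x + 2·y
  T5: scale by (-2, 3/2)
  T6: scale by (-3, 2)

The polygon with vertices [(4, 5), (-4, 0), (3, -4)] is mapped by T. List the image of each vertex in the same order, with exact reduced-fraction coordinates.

T1 scale by (-3, 3): (4, 5) → (-12, 15); (-4, 0) → (12, 0); (3, -4) → (-9, -12)
T2 reflect across y = 0: (-12, 15) → (-12, -15); (12, 0) → (12, 0); (-9, -12) → (-9, 12)
T3 rotate counter-clockwise with cos θ = 5/13, sin θ = -12/13: (-12, -15) → (-240/13, 69/13); (12, 0) → (60/13, -144/13); (-9, 12) → (99/13, 168/13)
T4 shear: x ← x + 2·y: (-240/13, 69/13) → (-102/13, 69/13); (60/13, -144/13) → (-228/13, -144/13); (99/13, 168/13) → (435/13, 168/13)
T5 scale by (-2, 3/2): (-102/13, 69/13) → (204/13, 207/26); (-228/13, -144/13) → (456/13, -216/13); (435/13, 168/13) → (-870/13, 252/13)
T6 scale by (-3, 2): (204/13, 207/26) → (-612/13, 207/13); (456/13, -216/13) → (-1368/13, -432/13); (-870/13, 252/13) → (2610/13, 504/13)

image vertices: (-612/13, 207/13), (-1368/13, -432/13), (2610/13, 504/13)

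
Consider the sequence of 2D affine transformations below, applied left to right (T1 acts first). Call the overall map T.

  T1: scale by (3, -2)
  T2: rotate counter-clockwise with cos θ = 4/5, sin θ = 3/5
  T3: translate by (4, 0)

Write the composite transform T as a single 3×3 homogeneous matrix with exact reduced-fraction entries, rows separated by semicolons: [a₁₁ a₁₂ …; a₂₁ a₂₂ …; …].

T1 = [3 0 0; 0 -2 0; 0 0 1]
T2·T1 = [12/5 6/5 0; 9/5 -8/5 0; 0 0 1]
T3·…·T1 = [12/5 6/5 4; 9/5 -8/5 0; 0 0 1]

T = [12/5 6/5 4; 9/5 -8/5 0; 0 0 1]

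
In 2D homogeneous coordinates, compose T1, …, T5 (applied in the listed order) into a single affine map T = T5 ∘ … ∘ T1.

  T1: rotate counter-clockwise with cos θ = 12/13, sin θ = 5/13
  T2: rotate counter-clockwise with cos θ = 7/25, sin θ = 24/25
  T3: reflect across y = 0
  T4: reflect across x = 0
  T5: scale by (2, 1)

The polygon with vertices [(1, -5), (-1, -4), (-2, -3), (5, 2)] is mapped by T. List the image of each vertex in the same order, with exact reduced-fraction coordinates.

image vertices: (-3158/325, -503/325), (-2656/325, 179/325), (-2082/325, 538/325), (1652/325, -1543/325)

T1 rotate counter-clockwise with cos θ = 12/13, sin θ = 5/13: (1, -5) → (37/13, -55/13); (-1, -4) → (8/13, -53/13); (-2, -3) → (-9/13, -46/13); (5, 2) → (50/13, 49/13)
T2 rotate counter-clockwise with cos θ = 7/25, sin θ = 24/25: (37/13, -55/13) → (1579/325, 503/325); (8/13, -53/13) → (1328/325, -179/325); (-9/13, -46/13) → (1041/325, -538/325); (50/13, 49/13) → (-826/325, 1543/325)
T3 reflect across y = 0: (1579/325, 503/325) → (1579/325, -503/325); (1328/325, -179/325) → (1328/325, 179/325); (1041/325, -538/325) → (1041/325, 538/325); (-826/325, 1543/325) → (-826/325, -1543/325)
T4 reflect across x = 0: (1579/325, -503/325) → (-1579/325, -503/325); (1328/325, 179/325) → (-1328/325, 179/325); (1041/325, 538/325) → (-1041/325, 538/325); (-826/325, -1543/325) → (826/325, -1543/325)
T5 scale by (2, 1): (-1579/325, -503/325) → (-3158/325, -503/325); (-1328/325, 179/325) → (-2656/325, 179/325); (-1041/325, 538/325) → (-2082/325, 538/325); (826/325, -1543/325) → (1652/325, -1543/325)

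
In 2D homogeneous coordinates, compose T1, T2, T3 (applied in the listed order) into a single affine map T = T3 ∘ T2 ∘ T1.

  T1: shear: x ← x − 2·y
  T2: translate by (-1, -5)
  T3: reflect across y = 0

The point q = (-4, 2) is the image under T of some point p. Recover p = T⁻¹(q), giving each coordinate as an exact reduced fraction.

p = (3, 3)

T1 = [1 -2 0; 0 1 0; 0 0 1]
T2·T1 = [1 -2 -1; 0 1 -5; 0 0 1]
T3·…·T1 = [1 -2 -1; 0 -1 5; 0 0 1]
det M = -1; M⁻¹ = [1 -2 11; 0 -1 5; 0 0 1]
M⁻¹ · (-4, 2)ᵀ = (3, 3)ᵀ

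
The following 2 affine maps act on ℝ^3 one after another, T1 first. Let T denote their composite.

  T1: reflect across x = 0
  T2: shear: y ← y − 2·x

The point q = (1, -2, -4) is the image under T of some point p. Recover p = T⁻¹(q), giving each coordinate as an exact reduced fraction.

p = (-1, 0, -4)

T1 = [-1 0 0 0; 0 1 0 0; 0 0 1 0; 0 0 0 1]
T2·T1 = [-1 0 0 0; 2 1 0 0; 0 0 1 0; 0 0 0 1]
det M = -1; M⁻¹ = [-1 0 0 0; 2 1 0 0; 0 0 1 0; 0 0 0 1]
M⁻¹ · (1, -2, -4)ᵀ = (-1, 0, -4)ᵀ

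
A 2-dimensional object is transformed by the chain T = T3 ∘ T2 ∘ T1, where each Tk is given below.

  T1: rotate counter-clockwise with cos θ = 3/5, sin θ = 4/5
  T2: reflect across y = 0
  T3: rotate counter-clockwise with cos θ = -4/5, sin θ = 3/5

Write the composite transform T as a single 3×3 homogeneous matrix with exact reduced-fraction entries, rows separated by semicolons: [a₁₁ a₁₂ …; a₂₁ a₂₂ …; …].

T1 = [3/5 -4/5 0; 4/5 3/5 0; 0 0 1]
T2·T1 = [3/5 -4/5 0; -4/5 -3/5 0; 0 0 1]
T3·…·T1 = [0 1 0; 1 0 0; 0 0 1]

T = [0 1 0; 1 0 0; 0 0 1]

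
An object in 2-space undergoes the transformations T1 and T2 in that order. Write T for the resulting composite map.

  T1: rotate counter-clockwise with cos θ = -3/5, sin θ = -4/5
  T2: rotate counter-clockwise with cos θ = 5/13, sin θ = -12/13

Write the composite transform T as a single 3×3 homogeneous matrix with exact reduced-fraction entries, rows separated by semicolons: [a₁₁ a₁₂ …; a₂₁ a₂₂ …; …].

T1 = [-3/5 4/5 0; -4/5 -3/5 0; 0 0 1]
T2·T1 = [-63/65 -16/65 0; 16/65 -63/65 0; 0 0 1]

T = [-63/65 -16/65 0; 16/65 -63/65 0; 0 0 1]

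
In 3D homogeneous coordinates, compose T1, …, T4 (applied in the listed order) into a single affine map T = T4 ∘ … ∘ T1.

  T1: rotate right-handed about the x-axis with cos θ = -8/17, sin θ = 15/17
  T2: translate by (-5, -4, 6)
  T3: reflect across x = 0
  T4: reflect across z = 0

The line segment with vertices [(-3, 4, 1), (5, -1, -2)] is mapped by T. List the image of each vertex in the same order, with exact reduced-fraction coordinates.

image vertices: (8, -115/17, -154/17), (0, -30/17, -103/17)

T1 rotate right-handed about the x-axis with cos θ = -8/17, sin θ = 15/17: (-3, 4, 1) → (-3, -47/17, 52/17); (5, -1, -2) → (5, 38/17, 1/17)
T2 translate by (-5, -4, 6): (-3, -47/17, 52/17) → (-8, -115/17, 154/17); (5, 38/17, 1/17) → (0, -30/17, 103/17)
T3 reflect across x = 0: (-8, -115/17, 154/17) → (8, -115/17, 154/17); (0, -30/17, 103/17) → (0, -30/17, 103/17)
T4 reflect across z = 0: (8, -115/17, 154/17) → (8, -115/17, -154/17); (0, -30/17, 103/17) → (0, -30/17, -103/17)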